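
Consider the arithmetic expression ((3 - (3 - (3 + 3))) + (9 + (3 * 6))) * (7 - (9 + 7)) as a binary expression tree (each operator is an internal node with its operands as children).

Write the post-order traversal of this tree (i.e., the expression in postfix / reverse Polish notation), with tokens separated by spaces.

3 3 3 3 + - - 9 3 6 * + + 7 9 7 + - *

Post-order on an expression tree gives postfix notation: for each operator, emit left operand, right operand, then the operator.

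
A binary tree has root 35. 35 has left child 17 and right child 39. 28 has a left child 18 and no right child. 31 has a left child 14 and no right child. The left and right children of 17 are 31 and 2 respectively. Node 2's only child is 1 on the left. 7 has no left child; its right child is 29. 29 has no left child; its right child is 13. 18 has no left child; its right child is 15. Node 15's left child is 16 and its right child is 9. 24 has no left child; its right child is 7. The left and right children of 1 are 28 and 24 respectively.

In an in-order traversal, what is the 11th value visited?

In-order visits the left subtree, then the node, then the right subtree.
At 35: go left to 17.
  At 17: go left to 31.
    At 31: go left to 14.
      14 is a leaf — visit 14.
    Visit 31.
    At 31: no right child.
  Visit 17.
  At 17: go right to 2.
    At 2: go left to 1.
      At 1: go left to 28.
        At 28: go left to 18.
          At 18: no left child.
          Visit 18.
          At 18: go right to 15.
            At 15: go left to 16.
              16 is a leaf — visit 16.
            Visit 15.
            At 15: go right to 9.
              9 is a leaf — visit 9.
        Visit 28.
        At 28: no right child.
      Visit 1.
      At 1: go right to 24.
        At 24: no left child.
        Visit 24.
        At 24: go right to 7.
          At 7: no left child.
          Visit 7.
          At 7: go right to 29.
            At 29: no left child.
            Visit 29.
            At 29: go right to 13.
              13 is a leaf — visit 13.
    Visit 2.
    At 2: no right child.
Visit 35.
At 35: go right to 39.
  39 is a leaf — visit 39.
Full in-order sequence: 14, 31, 17, 18, 16, 15, 9, 28, 1, 24, 7, 29, 13, 2, 35, 39.

7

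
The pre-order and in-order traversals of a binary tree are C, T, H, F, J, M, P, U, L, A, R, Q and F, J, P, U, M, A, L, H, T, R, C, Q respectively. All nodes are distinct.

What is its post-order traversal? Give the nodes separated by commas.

U, P, A, L, M, J, F, H, R, T, Q, C

The first element of pre-order is the root; it splits in-order into left and right subtrees.
Root C: left subtree has 10 nodes {F, J, P, U, M, A, L, H, T, R}, right has 1 {Q}.
  Root T: left subtree has 8 nodes {F, J, P, U, M, A, L, H}, right has 1 {R}.
    Root H: left subtree has 7 nodes {F, J, P, U, M, A, L}, right has 0 { }.
      Root F: left subtree has 0 nodes { }, right has 6 {J, P, U, M, A, L}.
        Root J: left subtree has 0 nodes { }, right has 5 {P, U, M, A, L}.
          Root M: left subtree has 2 nodes {P, U}, right has 2 {A, L}.
            Root P: left subtree has 0 nodes { }, right has 1 {U}.
            Root L: left subtree has 1 node {A}, right has 0 { }.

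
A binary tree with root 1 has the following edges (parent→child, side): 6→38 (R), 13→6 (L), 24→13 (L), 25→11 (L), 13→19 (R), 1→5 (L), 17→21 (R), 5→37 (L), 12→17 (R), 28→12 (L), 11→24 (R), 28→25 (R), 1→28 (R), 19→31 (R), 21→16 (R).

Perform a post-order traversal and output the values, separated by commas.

37, 5, 16, 21, 17, 12, 38, 6, 31, 19, 13, 24, 11, 25, 28, 1

Post-order visits the left subtree, then the right subtree, then the node.
At 1: go left to 5.
  At 5: go left to 37.
    37 is a leaf — visit 37.
  At 5: no right child.
  Visit 5.
At 1: go right to 28.
  At 28: go left to 12.
    At 12: no left child.
    At 12: go right to 17.
      At 17: no left child.
      At 17: go right to 21.
        At 21: no left child.
        At 21: go right to 16.
          16 is a leaf — visit 16.
        Visit 21.
      Visit 17.
    Visit 12.
  At 28: go right to 25.
    At 25: go left to 11.
      At 11: no left child.
      At 11: go right to 24.
        At 24: go left to 13.
          At 13: go left to 6.
            At 6: no left child.
            At 6: go right to 38.
              38 is a leaf — visit 38.
            Visit 6.
          At 13: go right to 19.
            At 19: no left child.
            At 19: go right to 31.
              31 is a leaf — visit 31.
            Visit 19.
          Visit 13.
        At 24: no right child.
        Visit 24.
      Visit 11.
    At 25: no right child.
    Visit 25.
  Visit 28.
Visit 1.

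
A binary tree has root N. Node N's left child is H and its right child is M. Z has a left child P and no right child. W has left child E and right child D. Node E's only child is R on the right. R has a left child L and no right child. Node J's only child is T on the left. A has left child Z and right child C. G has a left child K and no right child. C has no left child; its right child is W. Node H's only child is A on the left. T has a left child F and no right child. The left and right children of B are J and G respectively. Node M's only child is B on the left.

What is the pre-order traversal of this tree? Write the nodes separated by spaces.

Pre-order visits the node, then its left subtree, then its right subtree.
Visit N.
At N: go left to H.
  Visit H.
  At H: go left to A.
    Visit A.
    At A: go left to Z.
      Visit Z.
      At Z: go left to P.
        P is a leaf — visit P.
      At Z: no right child.
    At A: go right to C.
      Visit C.
      At C: no left child.
      At C: go right to W.
        Visit W.
        At W: go left to E.
          Visit E.
          At E: no left child.
          At E: go right to R.
            Visit R.
            At R: go left to L.
              L is a leaf — visit L.
            At R: no right child.
        At W: go right to D.
          D is a leaf — visit D.
  At H: no right child.
At N: go right to M.
  Visit M.
  At M: go left to B.
    Visit B.
    At B: go left to J.
      Visit J.
      At J: go left to T.
        Visit T.
        At T: go left to F.
          F is a leaf — visit F.
        At T: no right child.
      At J: no right child.
    At B: go right to G.
      Visit G.
      At G: go left to K.
        K is a leaf — visit K.
      At G: no right child.
  At M: no right child.

N H A Z P C W E R L D M B J T F G K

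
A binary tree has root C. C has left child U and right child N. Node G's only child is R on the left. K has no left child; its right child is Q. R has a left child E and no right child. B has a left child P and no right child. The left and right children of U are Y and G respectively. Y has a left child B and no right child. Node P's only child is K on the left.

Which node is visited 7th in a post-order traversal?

R

Post-order visits the left subtree, then the right subtree, then the node.
At C: go left to U.
  At U: go left to Y.
    At Y: go left to B.
      At B: go left to P.
        At P: go left to K.
          At K: no left child.
          At K: go right to Q.
            Q is a leaf — visit Q.
          Visit K.
        At P: no right child.
        Visit P.
      At B: no right child.
      Visit B.
    At Y: no right child.
    Visit Y.
  At U: go right to G.
    At G: go left to R.
      At R: go left to E.
        E is a leaf — visit E.
      At R: no right child.
      Visit R.
    At G: no right child.
    Visit G.
  Visit U.
At C: go right to N.
  N is a leaf — visit N.
Visit C.
Full post-order sequence: Q, K, P, B, Y, E, R, G, U, N, C.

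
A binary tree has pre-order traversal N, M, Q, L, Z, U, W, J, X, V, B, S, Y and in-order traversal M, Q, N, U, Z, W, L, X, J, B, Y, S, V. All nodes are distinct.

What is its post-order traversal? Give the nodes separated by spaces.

The first element of pre-order is the root; it splits in-order into left and right subtrees.
Root N: left subtree has 2 nodes {M, Q}, right has 10 {U, Z, W, L, X, J, B, Y, S, V}.
  Root M: left subtree has 0 nodes { }, right has 1 {Q}.
  Root L: left subtree has 3 nodes {U, Z, W}, right has 6 {X, J, B, Y, S, V}.
    Root Z: left subtree has 1 node {U}, right has 1 {W}.
    Root J: left subtree has 1 node {X}, right has 4 {B, Y, S, V}.
      Root V: left subtree has 3 nodes {B, Y, S}, right has 0 { }.
        Root B: left subtree has 0 nodes { }, right has 2 {Y, S}.
          Root S: left subtree has 1 node {Y}, right has 0 { }.

Q M U W Z X Y S B V J L N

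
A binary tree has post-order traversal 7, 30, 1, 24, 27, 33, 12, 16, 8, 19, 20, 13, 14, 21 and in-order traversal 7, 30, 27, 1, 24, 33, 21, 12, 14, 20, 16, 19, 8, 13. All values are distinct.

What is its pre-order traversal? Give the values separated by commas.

The last element of post-order is the root; it splits in-order into left and right subtrees.
Root 21: left subtree has 6 nodes {7, 30, 27, 1, 24, 33}, right has 7 {12, 14, 20, 16, 19, 8, 13}.
  Root 33: left subtree has 5 nodes {7, 30, 27, 1, 24}, right has 0 { }.
    Root 27: left subtree has 2 nodes {7, 30}, right has 2 {1, 24}.
      Root 30: left subtree has 1 node {7}, right has 0 { }.
      Root 24: left subtree has 1 node {1}, right has 0 { }.
  Root 14: left subtree has 1 node {12}, right has 5 {20, 16, 19, 8, 13}.
    Root 13: left subtree has 4 nodes {20, 16, 19, 8}, right has 0 { }.
      Root 20: left subtree has 0 nodes { }, right has 3 {16, 19, 8}.
        Root 19: left subtree has 1 node {16}, right has 1 {8}.

21, 33, 27, 30, 7, 24, 1, 14, 12, 13, 20, 19, 16, 8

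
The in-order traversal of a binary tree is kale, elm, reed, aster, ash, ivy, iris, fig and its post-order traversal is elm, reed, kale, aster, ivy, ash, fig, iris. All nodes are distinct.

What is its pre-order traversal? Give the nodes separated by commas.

iris, ash, aster, kale, reed, elm, ivy, fig

The last element of post-order is the root; it splits in-order into left and right subtrees.
Root iris: left subtree has 6 nodes {kale, elm, reed, aster, ash, ivy}, right has 1 {fig}.
  Root ash: left subtree has 4 nodes {kale, elm, reed, aster}, right has 1 {ivy}.
    Root aster: left subtree has 3 nodes {kale, elm, reed}, right has 0 { }.
      Root kale: left subtree has 0 nodes { }, right has 2 {elm, reed}.
        Root reed: left subtree has 1 node {elm}, right has 0 { }.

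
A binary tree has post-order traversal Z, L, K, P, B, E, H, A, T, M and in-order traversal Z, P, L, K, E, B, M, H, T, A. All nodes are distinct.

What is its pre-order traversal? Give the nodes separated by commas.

The last element of post-order is the root; it splits in-order into left and right subtrees.
Root M: left subtree has 6 nodes {Z, P, L, K, E, B}, right has 3 {H, T, A}.
  Root E: left subtree has 4 nodes {Z, P, L, K}, right has 1 {B}.
    Root P: left subtree has 1 node {Z}, right has 2 {L, K}.
      Root K: left subtree has 1 node {L}, right has 0 { }.
  Root T: left subtree has 1 node {H}, right has 1 {A}.

M, E, P, Z, K, L, B, T, H, A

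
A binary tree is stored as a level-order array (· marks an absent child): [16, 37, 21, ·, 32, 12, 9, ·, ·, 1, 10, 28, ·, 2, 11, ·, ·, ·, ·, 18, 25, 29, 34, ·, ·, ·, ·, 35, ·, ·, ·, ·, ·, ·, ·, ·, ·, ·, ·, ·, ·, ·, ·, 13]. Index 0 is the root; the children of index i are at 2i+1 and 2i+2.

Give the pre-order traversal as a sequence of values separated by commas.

Pre-order visits the node, then its left subtree, then its right subtree.
Visit 16.
At 16: go left to 37.
  Visit 37.
  At 37: no left child.
  At 37: go right to 32.
    Visit 32.
    At 32: go left to 1.
      Visit 1.
      At 1: go left to 18.
        18 is a leaf — visit 18.
      At 1: go right to 25.
        25 is a leaf — visit 25.
    At 32: go right to 10.
      Visit 10.
      At 10: go left to 29.
        Visit 29.
        At 29: go left to 13.
          13 is a leaf — visit 13.
        At 29: no right child.
      At 10: go right to 34.
        34 is a leaf — visit 34.
At 16: go right to 21.
  Visit 21.
  At 21: go left to 12.
    Visit 12.
    At 12: go left to 28.
      28 is a leaf — visit 28.
    At 12: no right child.
  At 21: go right to 9.
    Visit 9.
    At 9: go left to 2.
      Visit 2.
      At 2: go left to 35.
        35 is a leaf — visit 35.
      At 2: no right child.
    At 9: go right to 11.
      11 is a leaf — visit 11.

16, 37, 32, 1, 18, 25, 10, 29, 13, 34, 21, 12, 28, 9, 2, 35, 11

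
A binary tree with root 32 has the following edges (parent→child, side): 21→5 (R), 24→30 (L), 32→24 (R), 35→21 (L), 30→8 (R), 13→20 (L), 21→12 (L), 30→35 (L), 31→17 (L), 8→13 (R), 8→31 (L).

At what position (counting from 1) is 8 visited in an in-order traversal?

9

In-order visits the left subtree, then the node, then the right subtree.
At 32: no left child.
Visit 32.
At 32: go right to 24.
  At 24: go left to 30.
    At 30: go left to 35.
      At 35: go left to 21.
        At 21: go left to 12.
          12 is a leaf — visit 12.
        Visit 21.
        At 21: go right to 5.
          5 is a leaf — visit 5.
      Visit 35.
      At 35: no right child.
    Visit 30.
    At 30: go right to 8.
      At 8: go left to 31.
        At 31: go left to 17.
          17 is a leaf — visit 17.
        Visit 31.
        At 31: no right child.
      Visit 8.
      At 8: go right to 13.
        At 13: go left to 20.
          20 is a leaf — visit 20.
        Visit 13.
        At 13: no right child.
  Visit 24.
  At 24: no right child.
Full in-order sequence: 32, 12, 21, 5, 35, 30, 17, 31, 8, 20, 13, 24.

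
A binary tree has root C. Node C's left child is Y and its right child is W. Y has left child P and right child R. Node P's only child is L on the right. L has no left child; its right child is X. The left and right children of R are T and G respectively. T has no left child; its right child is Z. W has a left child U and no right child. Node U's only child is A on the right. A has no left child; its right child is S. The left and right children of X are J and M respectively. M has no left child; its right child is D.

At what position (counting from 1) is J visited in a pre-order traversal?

6

Pre-order visits the node, then its left subtree, then its right subtree.
Visit C.
At C: go left to Y.
  Visit Y.
  At Y: go left to P.
    Visit P.
    At P: no left child.
    At P: go right to L.
      Visit L.
      At L: no left child.
      At L: go right to X.
        Visit X.
        At X: go left to J.
          J is a leaf — visit J.
        At X: go right to M.
          Visit M.
          At M: no left child.
          At M: go right to D.
            D is a leaf — visit D.
  At Y: go right to R.
    Visit R.
    At R: go left to T.
      Visit T.
      At T: no left child.
      At T: go right to Z.
        Z is a leaf — visit Z.
    At R: go right to G.
      G is a leaf — visit G.
At C: go right to W.
  Visit W.
  At W: go left to U.
    Visit U.
    At U: no left child.
    At U: go right to A.
      Visit A.
      At A: no left child.
      At A: go right to S.
        S is a leaf — visit S.
  At W: no right child.
Full pre-order sequence: C, Y, P, L, X, J, M, D, R, T, Z, G, W, U, A, S.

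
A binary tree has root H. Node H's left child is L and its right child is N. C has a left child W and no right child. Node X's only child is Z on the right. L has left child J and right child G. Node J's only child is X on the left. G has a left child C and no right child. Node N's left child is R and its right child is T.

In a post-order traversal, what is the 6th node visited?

Post-order visits the left subtree, then the right subtree, then the node.
At H: go left to L.
  At L: go left to J.
    At J: go left to X.
      At X: no left child.
      At X: go right to Z.
        Z is a leaf — visit Z.
      Visit X.
    At J: no right child.
    Visit J.
  At L: go right to G.
    At G: go left to C.
      At C: go left to W.
        W is a leaf — visit W.
      At C: no right child.
      Visit C.
    At G: no right child.
    Visit G.
  Visit L.
At H: go right to N.
  At N: go left to R.
    R is a leaf — visit R.
  At N: go right to T.
    T is a leaf — visit T.
  Visit N.
Visit H.
Full post-order sequence: Z, X, J, W, C, G, L, R, T, N, H.

G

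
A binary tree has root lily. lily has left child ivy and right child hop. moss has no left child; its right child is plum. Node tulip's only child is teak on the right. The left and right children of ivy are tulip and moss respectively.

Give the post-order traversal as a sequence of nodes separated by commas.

Post-order visits the left subtree, then the right subtree, then the node.
At lily: go left to ivy.
  At ivy: go left to tulip.
    At tulip: no left child.
    At tulip: go right to teak.
      teak is a leaf — visit teak.
    Visit tulip.
  At ivy: go right to moss.
    At moss: no left child.
    At moss: go right to plum.
      plum is a leaf — visit plum.
    Visit moss.
  Visit ivy.
At lily: go right to hop.
  hop is a leaf — visit hop.
Visit lily.

teak, tulip, plum, moss, ivy, hop, lily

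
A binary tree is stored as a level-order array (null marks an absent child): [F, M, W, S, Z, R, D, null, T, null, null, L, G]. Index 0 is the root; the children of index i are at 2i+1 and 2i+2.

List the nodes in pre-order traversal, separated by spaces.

Pre-order visits the node, then its left subtree, then its right subtree.
Visit F.
At F: go left to M.
  Visit M.
  At M: go left to S.
    Visit S.
    At S: no left child.
    At S: go right to T.
      T is a leaf — visit T.
  At M: go right to Z.
    Z is a leaf — visit Z.
At F: go right to W.
  Visit W.
  At W: go left to R.
    Visit R.
    At R: go left to L.
      L is a leaf — visit L.
    At R: go right to G.
      G is a leaf — visit G.
  At W: go right to D.
    D is a leaf — visit D.

F M S T Z W R L G D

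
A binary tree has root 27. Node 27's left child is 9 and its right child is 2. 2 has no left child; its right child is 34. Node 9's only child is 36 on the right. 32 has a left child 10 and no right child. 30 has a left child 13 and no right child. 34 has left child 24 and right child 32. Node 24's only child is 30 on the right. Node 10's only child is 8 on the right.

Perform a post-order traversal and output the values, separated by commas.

Post-order visits the left subtree, then the right subtree, then the node.
At 27: go left to 9.
  At 9: no left child.
  At 9: go right to 36.
    36 is a leaf — visit 36.
  Visit 9.
At 27: go right to 2.
  At 2: no left child.
  At 2: go right to 34.
    At 34: go left to 24.
      At 24: no left child.
      At 24: go right to 30.
        At 30: go left to 13.
          13 is a leaf — visit 13.
        At 30: no right child.
        Visit 30.
      Visit 24.
    At 34: go right to 32.
      At 32: go left to 10.
        At 10: no left child.
        At 10: go right to 8.
          8 is a leaf — visit 8.
        Visit 10.
      At 32: no right child.
      Visit 32.
    Visit 34.
  Visit 2.
Visit 27.

36, 9, 13, 30, 24, 8, 10, 32, 34, 2, 27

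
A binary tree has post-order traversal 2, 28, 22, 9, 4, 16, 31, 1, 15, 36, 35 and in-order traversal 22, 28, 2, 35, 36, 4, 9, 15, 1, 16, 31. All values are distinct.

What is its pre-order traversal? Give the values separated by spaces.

35 22 28 2 36 15 4 9 1 31 16

The last element of post-order is the root; it splits in-order into left and right subtrees.
Root 35: left subtree has 3 nodes {22, 28, 2}, right has 7 {36, 4, 9, 15, 1, 16, 31}.
  Root 22: left subtree has 0 nodes { }, right has 2 {28, 2}.
    Root 28: left subtree has 0 nodes { }, right has 1 {2}.
  Root 36: left subtree has 0 nodes { }, right has 6 {4, 9, 15, 1, 16, 31}.
    Root 15: left subtree has 2 nodes {4, 9}, right has 3 {1, 16, 31}.
      Root 4: left subtree has 0 nodes { }, right has 1 {9}.
      Root 1: left subtree has 0 nodes { }, right has 2 {16, 31}.
        Root 31: left subtree has 1 node {16}, right has 0 { }.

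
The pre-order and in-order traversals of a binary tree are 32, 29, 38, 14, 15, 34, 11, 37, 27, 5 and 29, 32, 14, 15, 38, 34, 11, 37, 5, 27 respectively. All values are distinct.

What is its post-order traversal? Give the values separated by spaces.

29 15 14 5 27 37 11 34 38 32

The first element of pre-order is the root; it splits in-order into left and right subtrees.
Root 32: left subtree has 1 node {29}, right has 8 {14, 15, 38, 34, 11, 37, 5, 27}.
  Root 38: left subtree has 2 nodes {14, 15}, right has 5 {34, 11, 37, 5, 27}.
    Root 14: left subtree has 0 nodes { }, right has 1 {15}.
    Root 34: left subtree has 0 nodes { }, right has 4 {11, 37, 5, 27}.
      Root 11: left subtree has 0 nodes { }, right has 3 {37, 5, 27}.
        Root 37: left subtree has 0 nodes { }, right has 2 {5, 27}.
          Root 27: left subtree has 1 node {5}, right has 0 { }.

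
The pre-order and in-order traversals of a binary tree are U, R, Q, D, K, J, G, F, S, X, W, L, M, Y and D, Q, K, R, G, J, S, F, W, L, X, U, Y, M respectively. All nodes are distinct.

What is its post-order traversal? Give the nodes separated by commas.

The first element of pre-order is the root; it splits in-order into left and right subtrees.
Root U: left subtree has 11 nodes {D, Q, K, R, G, J, S, F, W, L, X}, right has 2 {Y, M}.
  Root R: left subtree has 3 nodes {D, Q, K}, right has 7 {G, J, S, F, W, L, X}.
    Root Q: left subtree has 1 node {D}, right has 1 {K}.
    Root J: left subtree has 1 node {G}, right has 5 {S, F, W, L, X}.
      Root F: left subtree has 1 node {S}, right has 3 {W, L, X}.
        Root X: left subtree has 2 nodes {W, L}, right has 0 { }.
          Root W: left subtree has 0 nodes { }, right has 1 {L}.
  Root M: left subtree has 1 node {Y}, right has 0 { }.

D, K, Q, G, S, L, W, X, F, J, R, Y, M, U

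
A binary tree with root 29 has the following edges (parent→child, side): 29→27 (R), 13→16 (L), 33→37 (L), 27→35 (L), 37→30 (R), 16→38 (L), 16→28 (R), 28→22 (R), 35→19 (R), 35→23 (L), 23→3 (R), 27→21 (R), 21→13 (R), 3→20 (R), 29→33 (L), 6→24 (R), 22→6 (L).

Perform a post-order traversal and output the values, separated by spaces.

30 37 33 20 3 23 19 35 38 24 6 22 28 16 13 21 27 29

Post-order visits the left subtree, then the right subtree, then the node.
At 29: go left to 33.
  At 33: go left to 37.
    At 37: no left child.
    At 37: go right to 30.
      30 is a leaf — visit 30.
    Visit 37.
  At 33: no right child.
  Visit 33.
At 29: go right to 27.
  At 27: go left to 35.
    At 35: go left to 23.
      At 23: no left child.
      At 23: go right to 3.
        At 3: no left child.
        At 3: go right to 20.
          20 is a leaf — visit 20.
        Visit 3.
      Visit 23.
    At 35: go right to 19.
      19 is a leaf — visit 19.
    Visit 35.
  At 27: go right to 21.
    At 21: no left child.
    At 21: go right to 13.
      At 13: go left to 16.
        At 16: go left to 38.
          38 is a leaf — visit 38.
        At 16: go right to 28.
          At 28: no left child.
          At 28: go right to 22.
            At 22: go left to 6.
              At 6: no left child.
              At 6: go right to 24.
                24 is a leaf — visit 24.
              Visit 6.
            At 22: no right child.
            Visit 22.
          Visit 28.
        Visit 16.
      At 13: no right child.
      Visit 13.
    Visit 21.
  Visit 27.
Visit 29.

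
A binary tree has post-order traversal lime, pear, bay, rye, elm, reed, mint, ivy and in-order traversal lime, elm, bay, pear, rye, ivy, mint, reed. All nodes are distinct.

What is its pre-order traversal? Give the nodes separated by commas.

The last element of post-order is the root; it splits in-order into left and right subtrees.
Root ivy: left subtree has 5 nodes {lime, elm, bay, pear, rye}, right has 2 {mint, reed}.
  Root elm: left subtree has 1 node {lime}, right has 3 {bay, pear, rye}.
    Root rye: left subtree has 2 nodes {bay, pear}, right has 0 { }.
      Root bay: left subtree has 0 nodes { }, right has 1 {pear}.
  Root mint: left subtree has 0 nodes { }, right has 1 {reed}.

ivy, elm, lime, rye, bay, pear, mint, reed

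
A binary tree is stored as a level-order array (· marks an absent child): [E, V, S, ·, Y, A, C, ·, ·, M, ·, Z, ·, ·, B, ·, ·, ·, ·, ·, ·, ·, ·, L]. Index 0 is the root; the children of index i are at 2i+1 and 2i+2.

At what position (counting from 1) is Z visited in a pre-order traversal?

7

Pre-order visits the node, then its left subtree, then its right subtree.
Visit E.
At E: go left to V.
  Visit V.
  At V: no left child.
  At V: go right to Y.
    Visit Y.
    At Y: go left to M.
      M is a leaf — visit M.
    At Y: no right child.
At E: go right to S.
  Visit S.
  At S: go left to A.
    Visit A.
    At A: go left to Z.
      Visit Z.
      At Z: go left to L.
        L is a leaf — visit L.
      At Z: no right child.
    At A: no right child.
  At S: go right to C.
    Visit C.
    At C: no left child.
    At C: go right to B.
      B is a leaf — visit B.
Full pre-order sequence: E, V, Y, M, S, A, Z, L, C, B.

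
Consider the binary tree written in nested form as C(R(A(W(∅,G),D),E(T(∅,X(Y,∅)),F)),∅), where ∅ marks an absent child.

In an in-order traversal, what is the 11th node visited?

In-order visits the left subtree, then the node, then the right subtree.
At C: go left to R.
  At R: go left to A.
    At A: go left to W.
      At W: no left child.
      Visit W.
      At W: go right to G.
        G is a leaf — visit G.
    Visit A.
    At A: go right to D.
      D is a leaf — visit D.
  Visit R.
  At R: go right to E.
    At E: go left to T.
      At T: no left child.
      Visit T.
      At T: go right to X.
        At X: go left to Y.
          Y is a leaf — visit Y.
        Visit X.
        At X: no right child.
    Visit E.
    At E: go right to F.
      F is a leaf — visit F.
Visit C.
At C: no right child.
Full in-order sequence: W, G, A, D, R, T, Y, X, E, F, C.

C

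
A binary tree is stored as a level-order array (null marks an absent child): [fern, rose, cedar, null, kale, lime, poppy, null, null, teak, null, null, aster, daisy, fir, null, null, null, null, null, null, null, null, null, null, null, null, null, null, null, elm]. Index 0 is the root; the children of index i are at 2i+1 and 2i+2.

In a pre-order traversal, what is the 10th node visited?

fir

Pre-order visits the node, then its left subtree, then its right subtree.
Visit fern.
At fern: go left to rose.
  Visit rose.
  At rose: no left child.
  At rose: go right to kale.
    Visit kale.
    At kale: go left to teak.
      teak is a leaf — visit teak.
    At kale: no right child.
At fern: go right to cedar.
  Visit cedar.
  At cedar: go left to lime.
    Visit lime.
    At lime: no left child.
    At lime: go right to aster.
      aster is a leaf — visit aster.
  At cedar: go right to poppy.
    Visit poppy.
    At poppy: go left to daisy.
      daisy is a leaf — visit daisy.
    At poppy: go right to fir.
      Visit fir.
      At fir: no left child.
      At fir: go right to elm.
        elm is a leaf — visit elm.
Full pre-order sequence: fern, rose, kale, teak, cedar, lime, aster, poppy, daisy, fir, elm.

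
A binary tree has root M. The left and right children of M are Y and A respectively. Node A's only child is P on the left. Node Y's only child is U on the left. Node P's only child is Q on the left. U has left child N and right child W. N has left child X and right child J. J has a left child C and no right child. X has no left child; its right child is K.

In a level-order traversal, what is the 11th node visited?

K

Level-order visits nodes level by level from the root, left to right within each level.
Level 0: M
Level 1: Y, A
Level 2: U, P
Level 3: N, W, Q
Level 4: X, J
Level 5: K, C
Full level-order sequence: M, Y, A, U, P, N, W, Q, X, J, K, C.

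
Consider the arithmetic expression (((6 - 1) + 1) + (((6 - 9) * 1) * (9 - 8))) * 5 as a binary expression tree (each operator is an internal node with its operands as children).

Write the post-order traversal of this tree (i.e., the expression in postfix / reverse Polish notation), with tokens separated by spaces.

Post-order on an expression tree gives postfix notation: for each operator, emit left operand, right operand, then the operator.

6 1 - 1 + 6 9 - 1 * 9 8 - * + 5 *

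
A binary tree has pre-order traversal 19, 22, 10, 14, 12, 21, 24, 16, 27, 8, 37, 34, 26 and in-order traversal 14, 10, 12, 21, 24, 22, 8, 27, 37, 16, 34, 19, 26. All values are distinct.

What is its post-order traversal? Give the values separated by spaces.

14 24 21 12 10 8 37 27 34 16 22 26 19

The first element of pre-order is the root; it splits in-order into left and right subtrees.
Root 19: left subtree has 11 nodes {14, 10, 12, 21, 24, 22, 8, 27, 37, 16, 34}, right has 1 {26}.
  Root 22: left subtree has 5 nodes {14, 10, 12, 21, 24}, right has 5 {8, 27, 37, 16, 34}.
    Root 10: left subtree has 1 node {14}, right has 3 {12, 21, 24}.
      Root 12: left subtree has 0 nodes { }, right has 2 {21, 24}.
        Root 21: left subtree has 0 nodes { }, right has 1 {24}.
    Root 16: left subtree has 3 nodes {8, 27, 37}, right has 1 {34}.
      Root 27: left subtree has 1 node {8}, right has 1 {37}.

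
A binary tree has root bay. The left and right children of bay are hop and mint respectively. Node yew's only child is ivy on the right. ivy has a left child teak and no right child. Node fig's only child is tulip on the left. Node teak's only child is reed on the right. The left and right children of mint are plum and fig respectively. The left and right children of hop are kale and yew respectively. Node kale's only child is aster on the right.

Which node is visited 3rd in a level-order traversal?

Level-order visits nodes level by level from the root, left to right within each level.
Level 0: bay
Level 1: hop, mint
Level 2: kale, yew, plum, fig
Level 3: aster, ivy, tulip
Level 4: teak
Level 5: reed
Full level-order sequence: bay, hop, mint, kale, yew, plum, fig, aster, ivy, tulip, teak, reed.

mint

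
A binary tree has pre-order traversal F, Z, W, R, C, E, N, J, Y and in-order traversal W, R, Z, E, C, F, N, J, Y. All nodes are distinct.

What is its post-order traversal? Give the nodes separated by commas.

R, W, E, C, Z, Y, J, N, F

The first element of pre-order is the root; it splits in-order into left and right subtrees.
Root F: left subtree has 5 nodes {W, R, Z, E, C}, right has 3 {N, J, Y}.
  Root Z: left subtree has 2 nodes {W, R}, right has 2 {E, C}.
    Root W: left subtree has 0 nodes { }, right has 1 {R}.
    Root C: left subtree has 1 node {E}, right has 0 { }.
  Root N: left subtree has 0 nodes { }, right has 2 {J, Y}.
    Root J: left subtree has 0 nodes { }, right has 1 {Y}.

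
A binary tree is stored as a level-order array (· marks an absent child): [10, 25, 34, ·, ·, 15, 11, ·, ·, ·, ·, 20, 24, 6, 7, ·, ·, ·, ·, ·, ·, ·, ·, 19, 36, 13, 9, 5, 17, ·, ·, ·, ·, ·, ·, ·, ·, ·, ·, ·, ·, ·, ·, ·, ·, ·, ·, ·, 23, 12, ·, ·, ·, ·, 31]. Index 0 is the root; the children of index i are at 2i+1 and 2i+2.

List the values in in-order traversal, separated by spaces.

25 10 19 23 20 12 36 15 13 24 9 31 34 5 6 17 11 7

In-order visits the left subtree, then the node, then the right subtree.
At 10: go left to 25.
  25 is a leaf — visit 25.
Visit 10.
At 10: go right to 34.
  At 34: go left to 15.
    At 15: go left to 20.
      At 20: go left to 19.
        At 19: no left child.
        Visit 19.
        At 19: go right to 23.
          23 is a leaf — visit 23.
      Visit 20.
      At 20: go right to 36.
        At 36: go left to 12.
          12 is a leaf — visit 12.
        Visit 36.
        At 36: no right child.
    Visit 15.
    At 15: go right to 24.
      At 24: go left to 13.
        13 is a leaf — visit 13.
      Visit 24.
      At 24: go right to 9.
        At 9: no left child.
        Visit 9.
        At 9: go right to 31.
          31 is a leaf — visit 31.
  Visit 34.
  At 34: go right to 11.
    At 11: go left to 6.
      At 6: go left to 5.
        5 is a leaf — visit 5.
      Visit 6.
      At 6: go right to 17.
        17 is a leaf — visit 17.
    Visit 11.
    At 11: go right to 7.
      7 is a leaf — visit 7.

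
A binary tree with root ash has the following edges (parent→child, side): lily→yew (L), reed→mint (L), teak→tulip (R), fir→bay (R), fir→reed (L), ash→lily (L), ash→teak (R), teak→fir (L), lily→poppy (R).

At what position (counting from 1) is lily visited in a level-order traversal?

Level-order visits nodes level by level from the root, left to right within each level.
Level 0: ash
Level 1: lily, teak
Level 2: yew, poppy, fir, tulip
Level 3: reed, bay
Level 4: mint
Full level-order sequence: ash, lily, teak, yew, poppy, fir, tulip, reed, bay, mint.

2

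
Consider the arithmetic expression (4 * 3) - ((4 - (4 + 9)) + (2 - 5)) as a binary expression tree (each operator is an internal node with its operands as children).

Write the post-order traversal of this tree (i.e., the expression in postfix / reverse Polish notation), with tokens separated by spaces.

Post-order on an expression tree gives postfix notation: for each operator, emit left operand, right operand, then the operator.

4 3 * 4 4 9 + - 2 5 - + -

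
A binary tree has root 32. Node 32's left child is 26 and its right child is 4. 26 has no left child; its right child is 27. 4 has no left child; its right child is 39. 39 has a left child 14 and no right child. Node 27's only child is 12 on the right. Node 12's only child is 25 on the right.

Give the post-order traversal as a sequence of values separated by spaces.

Post-order visits the left subtree, then the right subtree, then the node.
At 32: go left to 26.
  At 26: no left child.
  At 26: go right to 27.
    At 27: no left child.
    At 27: go right to 12.
      At 12: no left child.
      At 12: go right to 25.
        25 is a leaf — visit 25.
      Visit 12.
    Visit 27.
  Visit 26.
At 32: go right to 4.
  At 4: no left child.
  At 4: go right to 39.
    At 39: go left to 14.
      14 is a leaf — visit 14.
    At 39: no right child.
    Visit 39.
  Visit 4.
Visit 32.

25 12 27 26 14 39 4 32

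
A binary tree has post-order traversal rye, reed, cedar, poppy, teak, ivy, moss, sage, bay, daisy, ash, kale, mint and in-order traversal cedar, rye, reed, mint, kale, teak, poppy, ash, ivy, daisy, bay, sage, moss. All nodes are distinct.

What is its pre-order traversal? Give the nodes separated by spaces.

mint cedar reed rye kale ash teak poppy daisy ivy bay sage moss

The last element of post-order is the root; it splits in-order into left and right subtrees.
Root mint: left subtree has 3 nodes {cedar, rye, reed}, right has 9 {kale, teak, poppy, ash, ivy, daisy, bay, sage, moss}.
  Root cedar: left subtree has 0 nodes { }, right has 2 {rye, reed}.
    Root reed: left subtree has 1 node {rye}, right has 0 { }.
  Root kale: left subtree has 0 nodes { }, right has 8 {teak, poppy, ash, ivy, daisy, bay, sage, moss}.
    Root ash: left subtree has 2 nodes {teak, poppy}, right has 5 {ivy, daisy, bay, sage, moss}.
      Root teak: left subtree has 0 nodes { }, right has 1 {poppy}.
      Root daisy: left subtree has 1 node {ivy}, right has 3 {bay, sage, moss}.
        Root bay: left subtree has 0 nodes { }, right has 2 {sage, moss}.
          Root sage: left subtree has 0 nodes { }, right has 1 {moss}.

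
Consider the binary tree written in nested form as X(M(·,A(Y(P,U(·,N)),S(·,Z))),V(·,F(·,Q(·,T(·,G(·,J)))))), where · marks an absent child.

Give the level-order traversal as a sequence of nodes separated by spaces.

Level-order visits nodes level by level from the root, left to right within each level.
Level 0: X
Level 1: M, V
Level 2: A, F
Level 3: Y, S, Q
Level 4: P, U, Z, T
Level 5: N, G
Level 6: J

X M V A F Y S Q P U Z T N G J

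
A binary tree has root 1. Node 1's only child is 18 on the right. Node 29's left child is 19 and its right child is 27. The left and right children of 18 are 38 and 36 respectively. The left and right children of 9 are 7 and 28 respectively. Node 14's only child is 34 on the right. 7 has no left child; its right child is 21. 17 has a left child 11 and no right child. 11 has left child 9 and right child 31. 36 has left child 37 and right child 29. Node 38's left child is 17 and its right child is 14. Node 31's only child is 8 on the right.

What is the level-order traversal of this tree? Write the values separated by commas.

Level-order visits nodes level by level from the root, left to right within each level.
Level 0: 1
Level 1: 18
Level 2: 38, 36
Level 3: 17, 14, 37, 29
Level 4: 11, 34, 19, 27
Level 5: 9, 31
Level 6: 7, 28, 8
Level 7: 21

1, 18, 38, 36, 17, 14, 37, 29, 11, 34, 19, 27, 9, 31, 7, 28, 8, 21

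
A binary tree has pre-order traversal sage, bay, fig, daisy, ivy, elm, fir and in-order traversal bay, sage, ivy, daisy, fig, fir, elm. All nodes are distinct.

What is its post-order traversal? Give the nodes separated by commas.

bay, ivy, daisy, fir, elm, fig, sage

The first element of pre-order is the root; it splits in-order into left and right subtrees.
Root sage: left subtree has 1 node {bay}, right has 5 {ivy, daisy, fig, fir, elm}.
  Root fig: left subtree has 2 nodes {ivy, daisy}, right has 2 {fir, elm}.
    Root daisy: left subtree has 1 node {ivy}, right has 0 { }.
    Root elm: left subtree has 1 node {fir}, right has 0 { }.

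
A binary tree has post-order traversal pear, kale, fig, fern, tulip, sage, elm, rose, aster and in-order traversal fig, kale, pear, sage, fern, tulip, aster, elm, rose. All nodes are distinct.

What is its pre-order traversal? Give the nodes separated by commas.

The last element of post-order is the root; it splits in-order into left and right subtrees.
Root aster: left subtree has 6 nodes {fig, kale, pear, sage, fern, tulip}, right has 2 {elm, rose}.
  Root sage: left subtree has 3 nodes {fig, kale, pear}, right has 2 {fern, tulip}.
    Root fig: left subtree has 0 nodes { }, right has 2 {kale, pear}.
      Root kale: left subtree has 0 nodes { }, right has 1 {pear}.
    Root tulip: left subtree has 1 node {fern}, right has 0 { }.
  Root rose: left subtree has 1 node {elm}, right has 0 { }.

aster, sage, fig, kale, pear, tulip, fern, rose, elm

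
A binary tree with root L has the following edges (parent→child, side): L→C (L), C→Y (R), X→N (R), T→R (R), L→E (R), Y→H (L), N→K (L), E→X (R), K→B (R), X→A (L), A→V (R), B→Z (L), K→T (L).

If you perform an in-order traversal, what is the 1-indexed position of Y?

3

In-order visits the left subtree, then the node, then the right subtree.
At L: go left to C.
  At C: no left child.
  Visit C.
  At C: go right to Y.
    At Y: go left to H.
      H is a leaf — visit H.
    Visit Y.
    At Y: no right child.
Visit L.
At L: go right to E.
  At E: no left child.
  Visit E.
  At E: go right to X.
    At X: go left to A.
      At A: no left child.
      Visit A.
      At A: go right to V.
        V is a leaf — visit V.
    Visit X.
    At X: go right to N.
      At N: go left to K.
        At K: go left to T.
          At T: no left child.
          Visit T.
          At T: go right to R.
            R is a leaf — visit R.
        Visit K.
        At K: go right to B.
          At B: go left to Z.
            Z is a leaf — visit Z.
          Visit B.
          At B: no right child.
      Visit N.
      At N: no right child.
Full in-order sequence: C, H, Y, L, E, A, V, X, T, R, K, Z, B, N.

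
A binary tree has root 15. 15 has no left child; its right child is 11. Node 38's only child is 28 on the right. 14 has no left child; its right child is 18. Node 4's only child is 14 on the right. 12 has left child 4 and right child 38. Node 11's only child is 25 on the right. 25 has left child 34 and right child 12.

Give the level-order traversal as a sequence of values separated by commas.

Level-order visits nodes level by level from the root, left to right within each level.
Level 0: 15
Level 1: 11
Level 2: 25
Level 3: 34, 12
Level 4: 4, 38
Level 5: 14, 28
Level 6: 18

15, 11, 25, 34, 12, 4, 38, 14, 28, 18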